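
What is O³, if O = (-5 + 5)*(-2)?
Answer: 0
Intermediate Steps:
O = 0 (O = 0*(-2) = 0)
O³ = 0³ = 0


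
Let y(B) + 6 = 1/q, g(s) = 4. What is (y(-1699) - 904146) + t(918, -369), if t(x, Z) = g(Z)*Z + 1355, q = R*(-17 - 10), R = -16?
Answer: -390645935/432 ≈ -9.0427e+5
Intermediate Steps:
q = 432 (q = -16*(-17 - 10) = -16*(-27) = 432)
t(x, Z) = 1355 + 4*Z (t(x, Z) = 4*Z + 1355 = 1355 + 4*Z)
y(B) = -2591/432 (y(B) = -6 + 1/432 = -2591/432)
(y(-1699) - 904146) + t(918, -369) = (-2591/432 - 904146) + (1355 + 4*(-369)) = -390593663/432 + (1355 - 1476) = -390593663/432 - 121 = -390645935/432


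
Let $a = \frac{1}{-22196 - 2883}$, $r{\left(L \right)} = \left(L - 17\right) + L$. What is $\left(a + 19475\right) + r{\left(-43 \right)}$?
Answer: $\frac{485830387}{25079} \approx 19372.0$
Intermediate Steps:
$r{\left(L \right)} = -17 + 2 L$ ($r{\left(L \right)} = \left(-17 + L\right) + L = -17 + 2 L$)
$a = - \frac{1}{25079}$ ($a = \frac{1}{-25079} = - \frac{1}{25079} \approx -3.9874 \cdot 10^{-5}$)
$\left(a + 19475\right) + r{\left(-43 \right)} = \left(- \frac{1}{25079} + 19475\right) + \left(-17 + 2 \left(-43\right)\right) = \frac{488413524}{25079} - 103 = \frac{485830387}{25079}$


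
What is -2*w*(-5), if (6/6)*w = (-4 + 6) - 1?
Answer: 10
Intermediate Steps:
w = 1 (w = (-4 + 6) - 1 = 2 - 1 = 1)
-2*w*(-5) = -2*1*(-5) = -2*(-5) = 10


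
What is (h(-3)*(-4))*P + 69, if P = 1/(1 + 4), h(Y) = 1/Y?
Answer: 1039/15 ≈ 69.267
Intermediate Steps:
P = 1/5 ≈ 0.20000
(h(-3)*(-4))*P + 69 = (-4/(-3))*(1/5) + 69 = -1/3*(-4)*(1/5) + 69 = (4/3)*(1/5) + 69 = 4/15 + 69 = 1039/15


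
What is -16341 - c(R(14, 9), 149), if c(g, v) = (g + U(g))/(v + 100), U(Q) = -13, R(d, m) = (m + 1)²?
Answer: -1356332/83 ≈ -16341.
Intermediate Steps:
R(d, m) = (1 + m)²
c(g, v) = (-13 + g)/(100 + v) (c(g, v) = (g - 13)/(v + 100) = (-13 + g)/(100 + v))
-16341 - c(R(14, 9), 149) = -16341 - (-13 + (1 + 9)²)/(100 + 149) = -16341 - (-13 + 10²)/249 = -16341 - (-13 + 100)/249 = -16341 - 87/249 = -16341 - 1*29/83 = -16341 - 29/83 = -1356332/83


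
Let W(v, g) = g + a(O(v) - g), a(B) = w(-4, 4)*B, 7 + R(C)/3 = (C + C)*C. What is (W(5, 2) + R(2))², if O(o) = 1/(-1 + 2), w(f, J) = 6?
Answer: 1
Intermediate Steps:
R(C) = -21 + 6*C² (R(C) = -21 + 3*((C + C)*C) = -21 + 3*((2*C)*C) = -21 + 3*(2*C²) = -21 + 6*C²)
O(o) = 1 (O(o) = 1/1 = 1)
a(B) = 6*B
W(v, g) = 6 - 5*g (W(v, g) = g + 6*(1 - g) = g + (6 - 6*g) = 6 - 5*g)
(W(5, 2) + R(2))² = ((6 - 5*2) + (-21 + 6*2²))² = ((6 - 10) + (-21 + 6*4))² = (-4 + (-21 + 24))² = (-4 + 3)² = (-1)² = 1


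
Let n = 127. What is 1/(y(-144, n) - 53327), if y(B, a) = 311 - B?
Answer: -1/52872 ≈ -1.8914e-5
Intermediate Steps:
1/(y(-144, n) - 53327) = 1/((311 - 1*(-144)) - 53327) = 1/((311 + 144) - 53327) = 1/(455 - 53327) = 1/(-52872) = -1/52872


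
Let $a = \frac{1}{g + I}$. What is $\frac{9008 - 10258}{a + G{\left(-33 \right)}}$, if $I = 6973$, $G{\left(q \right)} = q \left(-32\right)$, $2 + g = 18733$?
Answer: $- \frac{1285200}{1085737} \approx -1.1837$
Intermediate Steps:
$g = 18731$ ($g = -2 + 18733 = 18731$)
$G{\left(q \right)} = - 32 q$
$a = \frac{1}{25704}$ ($a = \frac{1}{18731 + 6973} = \frac{1}{25704} \approx 3.8904 \cdot 10^{-5}$)
$\frac{9008 - 10258}{a + G{\left(-33 \right)}} = \frac{9008 - 10258}{\frac{1}{25704} - -1056} = - \frac{1250}{\frac{1}{25704} + 1056} = - \frac{1250}{\frac{27143425}{25704}} = \left(-1250\right) \frac{25704}{27143425} = - \frac{1285200}{1085737}$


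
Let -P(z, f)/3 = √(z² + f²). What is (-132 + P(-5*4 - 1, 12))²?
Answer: 22689 + 2376*√65 ≈ 41845.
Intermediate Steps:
P(z, f) = -3*√(f² + z²) (P(z, f) = -3*√(z² + f²) = -3*√(f² + z²))
(-132 + P(-5*4 - 1, 12))² = (-132 - 3*√(12² + (-5*4 - 1)²))² = (-132 - 3*√(144 + (-20 - 1)²))² = (-132 - 3*√(144 + (-21)²))² = (-132 - 3*√(144 + 441))² = (-132 - 9*√65)²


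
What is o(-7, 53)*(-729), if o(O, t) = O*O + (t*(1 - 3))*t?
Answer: 4059801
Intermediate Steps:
o(O, t) = O² - 2*t² (o(O, t) = O² + (t*(-2))*t = O² + (-2*t)*t = O² - 2*t²)
o(-7, 53)*(-729) = ((-7)² - 2*53²)*(-729) = (49 - 2*2809)*(-729) = (49 - 5618)*(-729) = -5569*(-729) = 4059801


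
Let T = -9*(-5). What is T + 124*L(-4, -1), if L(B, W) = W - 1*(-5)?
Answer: 541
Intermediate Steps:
L(B, W) = 5 + W (L(B, W) = W + 5 = 5 + W)
T = 45
T + 124*L(-4, -1) = 45 + 124*(5 - 1) = 45 + 124*4 = 45 + 496 = 541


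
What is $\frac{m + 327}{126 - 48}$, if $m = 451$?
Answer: $\frac{389}{39} \approx 9.9744$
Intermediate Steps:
$\frac{m + 327}{126 - 48} = \frac{451 + 327}{126 - 48} = \frac{778}{78} = 778 \cdot \frac{1}{78} = \frac{389}{39}$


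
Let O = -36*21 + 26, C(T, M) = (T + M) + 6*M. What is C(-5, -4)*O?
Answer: 24090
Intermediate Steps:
C(T, M) = T + 7*M (C(T, M) = (M + T) + 6*M = T + 7*M)
O = -730 (O = -756 + 26 = -730)
C(-5, -4)*O = (-5 + 7*(-4))*(-730) = (-5 - 28)*(-730) = -33*(-730) = 24090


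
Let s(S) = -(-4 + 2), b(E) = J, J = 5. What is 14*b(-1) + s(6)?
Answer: 72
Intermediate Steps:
b(E) = 5
s(S) = 2 (s(S) = -1*(-2) = 2)
14*b(-1) + s(6) = 14*5 + 2 = 70 + 2 = 72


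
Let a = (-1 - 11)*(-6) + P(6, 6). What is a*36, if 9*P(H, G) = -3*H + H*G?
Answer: 2664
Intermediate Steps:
P(H, G) = -H/3 + G*H/9 (P(H, G) = (-3*H + H*G)/9 = (-3*H + G*H)/9 = -H/3 + G*H/9)
a = 74 (a = (-1 - 11)*(-6) + (⅑)*6*(-3 + 6) = -12*(-6) + (⅑)*6*3 = 72 + 2 = 74)
a*36 = 74*36 = 2664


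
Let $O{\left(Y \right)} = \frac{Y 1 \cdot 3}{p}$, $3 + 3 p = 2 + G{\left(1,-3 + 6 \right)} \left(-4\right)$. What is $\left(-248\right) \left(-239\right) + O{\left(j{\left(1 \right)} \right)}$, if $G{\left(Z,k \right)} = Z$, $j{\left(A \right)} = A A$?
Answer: $\frac{296351}{5} \approx 59270.0$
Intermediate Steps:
$j{\left(A \right)} = A^{2}$
$p = - \frac{5}{3}$ ($p = -1 + \frac{2 + 1 \left(-4\right)}{3} = -1 + \frac{2 - 4}{3} = -1 + \frac{1}{3} \left(-2\right) = -1 - \frac{2}{3} = - \frac{5}{3} \approx -1.6667$)
$O{\left(Y \right)} = - \frac{9 Y}{5}$ ($O{\left(Y \right)} = \frac{Y 1 \cdot 3}{- \frac{5}{3}} = Y 3 \left(- \frac{3}{5}\right) = 3 Y \left(- \frac{3}{5}\right) = - \frac{9 Y}{5}$)
$\left(-248\right) \left(-239\right) + O{\left(j{\left(1 \right)} \right)} = \left(-248\right) \left(-239\right) - \frac{9 \cdot 1^{2}}{5} = 59272 - \frac{9}{5} = \frac{296351}{5}$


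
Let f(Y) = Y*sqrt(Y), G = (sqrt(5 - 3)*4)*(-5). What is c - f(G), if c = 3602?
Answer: 3602 + 40*I*2**(3/4)*sqrt(5) ≈ 3602.0 + 150.42*I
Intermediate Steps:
G = -20*sqrt(2) (G = (sqrt(2)*4)*(-5) = (4*sqrt(2))*(-5) = -20*sqrt(2) ≈ -28.284)
f(Y) = Y**(3/2)
c - f(G) = 3602 - (-20*sqrt(2))**(3/2) = 3602 - (-40)*I*2**(3/4)*sqrt(5) = 3602 + 40*I*2**(3/4)*sqrt(5)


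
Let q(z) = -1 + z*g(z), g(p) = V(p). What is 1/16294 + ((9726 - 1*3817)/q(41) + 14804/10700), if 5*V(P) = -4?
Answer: -1277569821289/7366110050 ≈ -173.44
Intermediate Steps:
V(P) = -⅘ (V(P) = (⅕)*(-4) = -⅘)
g(p) = -⅘
q(z) = -1 - 4*z/5 (q(z) = -1 + z*(-⅘) = -1 - 4*z/5)
1/16294 + ((9726 - 1*3817)/q(41) + 14804/10700) = 1/16294 + ((9726 - 1*3817)/(-1 - ⅘*41) + 14804/10700) = 1/16294 + ((9726 - 3817)/(-1 - 164/5) + 14804*(1/10700)) = 1/16294 + (5909/(-169/5) + 3701/2675) = 1/16294 + (5909*(-5/169) + 3701/2675) = 1/16294 + (-29545/169 + 3701/2675) = 1/16294 - 78407406/452075 = -1277569821289/7366110050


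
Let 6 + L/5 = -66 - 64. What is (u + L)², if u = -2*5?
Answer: 476100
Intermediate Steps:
u = -10
L = -680 (L = -30 + 5*(-66 - 64) = -30 + 5*(-130) = -30 - 650 = -680)
(u + L)² = (-10 - 680)² = (-690)² = 476100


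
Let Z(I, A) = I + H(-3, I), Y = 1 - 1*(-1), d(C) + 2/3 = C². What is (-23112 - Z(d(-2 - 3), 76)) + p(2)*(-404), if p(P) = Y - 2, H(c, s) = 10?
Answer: -69439/3 ≈ -23146.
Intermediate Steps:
d(C) = -⅔ + C²
Y = 2 (Y = 1 + 1 = 2)
Z(I, A) = 10 + I (Z(I, A) = I + 10 = 10 + I)
p(P) = 0 (p(P) = 2 - 2 = 0)
(-23112 - Z(d(-2 - 3), 76)) + p(2)*(-404) = (-23112 - (10 + (-⅔ + (-2 - 3)²))) + 0*(-404) = (-23112 - (10 + (-⅔ + (-5)²))) + 0 = (-23112 - (10 + (-⅔ + 25))) + 0 = (-23112 - (10 + 73/3)) + 0 = (-23112 - 1*103/3) + 0 = (-23112 - 103/3) + 0 = -69439/3 + 0 = -69439/3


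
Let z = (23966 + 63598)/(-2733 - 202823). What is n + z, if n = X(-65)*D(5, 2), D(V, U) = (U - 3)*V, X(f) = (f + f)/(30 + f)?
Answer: -6833807/359723 ≈ -18.997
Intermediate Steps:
X(f) = 2*f/(30 + f) (X(f) = (2*f)/(30 + f) = 2*f/(30 + f))
D(V, U) = V*(-3 + U) (D(V, U) = (-3 + U)*V = V*(-3 + U))
z = -21891/51389 (z = 87564/(-205556) = 87564*(-1/205556) = -21891/51389 ≈ -0.42599)
n = -130/7 (n = (2*(-65)/(30 - 65))*(5*(-3 + 2)) = (2*(-65)/(-35))*(5*(-1)) = (2*(-65)*(-1/35))*(-5) = (26/7)*(-5) = -130/7 ≈ -18.571)
n + z = -130/7 - 21891/51389 = -6833807/359723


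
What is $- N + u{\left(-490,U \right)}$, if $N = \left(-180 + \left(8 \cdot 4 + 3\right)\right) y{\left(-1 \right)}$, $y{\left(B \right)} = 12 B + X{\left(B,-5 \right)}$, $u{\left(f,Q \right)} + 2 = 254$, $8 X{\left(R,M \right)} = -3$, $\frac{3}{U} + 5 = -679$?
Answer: $- \frac{12339}{8} \approx -1542.4$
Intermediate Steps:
$U = - \frac{1}{228}$ ($U = \frac{3}{-5 - 679} = \frac{3}{-684} = 3 \left(- \frac{1}{684}\right) = - \frac{1}{228} \approx -0.004386$)
$X{\left(R,M \right)} = - \frac{3}{8}$ ($X{\left(R,M \right)} = \frac{1}{8} \left(-3\right) = - \frac{3}{8}$)
$u{\left(f,Q \right)} = 252$ ($u{\left(f,Q \right)} = -2 + 254 = 252$)
$y{\left(B \right)} = - \frac{3}{8} + 12 B$ ($y{\left(B \right)} = 12 B - \frac{3}{8} = - \frac{3}{8} + 12 B$)
$N = \frac{14355}{8}$ ($N = \left(-180 + \left(8 \cdot 4 + 3\right)\right) \left(- \frac{3}{8} + 12 \left(-1\right)\right) = \left(-180 + \left(32 + 3\right)\right) \left(- \frac{3}{8} - 12\right) = \left(-180 + 35\right) \left(- \frac{99}{8}\right) = \left(-145\right) \left(- \frac{99}{8}\right) = \frac{14355}{8} \approx 1794.4$)
$- N + u{\left(-490,U \right)} = \left(-1\right) \frac{14355}{8} + 252 = - \frac{14355}{8} + 252 = - \frac{12339}{8}$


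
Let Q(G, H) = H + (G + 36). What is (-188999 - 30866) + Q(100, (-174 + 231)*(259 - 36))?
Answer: -207018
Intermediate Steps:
Q(G, H) = 36 + G + H (Q(G, H) = H + (36 + G) = 36 + G + H)
(-188999 - 30866) + Q(100, (-174 + 231)*(259 - 36)) = (-188999 - 30866) + (36 + 100 + (-174 + 231)*(259 - 36)) = -219865 + (36 + 100 + 57*223) = -219865 + (36 + 100 + 12711) = -219865 + 12847 = -207018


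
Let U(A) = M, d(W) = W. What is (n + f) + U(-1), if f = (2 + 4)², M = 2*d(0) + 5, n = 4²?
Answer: 57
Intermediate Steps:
n = 16
M = 5 (M = 2*0 + 5 = 0 + 5 = 5)
U(A) = 5
f = 36 (f = 6² = 36)
(n + f) + U(-1) = (16 + 36) + 5 = 52 + 5 = 57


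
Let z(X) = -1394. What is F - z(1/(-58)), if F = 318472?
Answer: 319866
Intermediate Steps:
F - z(1/(-58)) = 318472 - 1*(-1394) = 318472 + 1394 = 319866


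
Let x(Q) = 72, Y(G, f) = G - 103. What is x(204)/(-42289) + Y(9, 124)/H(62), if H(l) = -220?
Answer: 1979663/4651790 ≈ 0.42557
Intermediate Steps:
Y(G, f) = -103 + G
x(204)/(-42289) + Y(9, 124)/H(62) = 72/(-42289) + (-103 + 9)/(-220) = 72*(-1/42289) - 94*(-1/220) = -72/42289 + 47/110 = 1979663/4651790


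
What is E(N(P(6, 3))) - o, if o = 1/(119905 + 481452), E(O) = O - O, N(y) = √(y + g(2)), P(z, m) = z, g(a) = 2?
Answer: -1/601357 ≈ -1.6629e-6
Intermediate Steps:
N(y) = √(2 + y) (N(y) = √(y + 2) = √(2 + y))
E(O) = 0
o = 1/601357 ≈ 1.6629e-6
E(N(P(6, 3))) - o = 0 - 1*1/601357 = 0 - 1/601357 = -1/601357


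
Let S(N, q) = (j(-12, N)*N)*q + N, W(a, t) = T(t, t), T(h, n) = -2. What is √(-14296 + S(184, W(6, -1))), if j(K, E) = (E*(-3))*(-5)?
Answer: 4*I*√64362 ≈ 1014.8*I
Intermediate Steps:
j(K, E) = 15*E (j(K, E) = -3*E*(-5) = 15*E)
W(a, t) = -2
S(N, q) = N + 15*q*N² (S(N, q) = ((15*N)*N)*q + N = (15*N²)*q + N = 15*q*N² + N = N + 15*q*N²)
√(-14296 + S(184, W(6, -1))) = √(-14296 + 184*(1 + 15*184*(-2))) = √(-14296 + 184*(1 - 5520)) = √(-14296 + 184*(-5519)) = √(-14296 - 1015496) = √(-1029792) = 4*I*√64362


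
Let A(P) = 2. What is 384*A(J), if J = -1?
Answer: 768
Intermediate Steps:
384*A(J) = 384*2 = 768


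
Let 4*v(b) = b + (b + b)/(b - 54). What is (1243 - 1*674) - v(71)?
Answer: 37343/68 ≈ 549.16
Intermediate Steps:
v(b) = b/4 + b/(2*(-54 + b)) (v(b) = (b + (b + b)/(b - 54))/4 = (b + (2*b)/(-54 + b))/4 = (b + 2*b/(-54 + b))/4 = b/4 + b/(2*(-54 + b)))
(1243 - 1*674) - v(71) = (1243 - 1*674) - 71*(-52 + 71)/(4*(-54 + 71)) = (1243 - 674) - 71*19/(4*17) = 569 - 71*19/(4*17) = 569 - 1*1349/68 = 569 - 1349/68 = 37343/68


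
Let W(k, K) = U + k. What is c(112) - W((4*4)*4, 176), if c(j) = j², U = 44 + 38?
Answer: 12398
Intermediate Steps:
U = 82
W(k, K) = 82 + k
c(112) - W((4*4)*4, 176) = 112² - (82 + (4*4)*4) = 12544 - (82 + 16*4) = 12544 - (82 + 64) = 12544 - 1*146 = 12544 - 146 = 12398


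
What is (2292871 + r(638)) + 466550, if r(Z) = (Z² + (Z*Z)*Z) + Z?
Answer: 262861175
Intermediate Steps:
r(Z) = Z + Z² + Z³ (r(Z) = (Z² + Z²*Z) + Z = (Z² + Z³) + Z = Z + Z² + Z³)
(2292871 + r(638)) + 466550 = (2292871 + 638*(1 + 638 + 638²)) + 466550 = (2292871 + 638*(1 + 638 + 407044)) + 466550 = (2292871 + 638*407683) + 466550 = (2292871 + 260101754) + 466550 = 262394625 + 466550 = 262861175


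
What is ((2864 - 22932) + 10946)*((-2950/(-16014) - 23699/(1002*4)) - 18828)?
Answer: 918909347246207/5348676 ≈ 1.7180e+8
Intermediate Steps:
((2864 - 22932) + 10946)*((-2950/(-16014) - 23699/(1002*4)) - 18828) = (-20068 + 10946)*((-2950*(-1/16014) - 23699/4008) - 18828) = -9122*((1475/8007 - 23699*1/4008) - 18828) = -9122*((1475/8007 - 23699/4008) - 18828) = -9122*(-61282031/10697352 - 18828) = -9122*(-201471025487/10697352) = 918909347246207/5348676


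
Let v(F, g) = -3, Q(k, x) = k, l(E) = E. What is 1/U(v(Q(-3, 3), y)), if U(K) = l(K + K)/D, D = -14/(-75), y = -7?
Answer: -7/225 ≈ -0.031111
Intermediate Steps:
D = 14/75 (D = -14*(-1/75) = 14/75 ≈ 0.18667)
U(K) = 75*K/7 (U(K) = (K + K)/(14/75) = (2*K)*(75/14) = 75*K/7)
1/U(v(Q(-3, 3), y)) = 1/((75/7)*(-3)) = 1/(-225/7) = -7/225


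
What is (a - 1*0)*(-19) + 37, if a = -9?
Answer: 208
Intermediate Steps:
(a - 1*0)*(-19) + 37 = (-9 - 1*0)*(-19) + 37 = (-9 + 0)*(-19) + 37 = -9*(-19) + 37 = 171 + 37 = 208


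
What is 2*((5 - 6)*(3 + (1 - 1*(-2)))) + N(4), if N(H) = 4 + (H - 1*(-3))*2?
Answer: 6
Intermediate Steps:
N(H) = 10 + 2*H (N(H) = 4 + (H + 3)*2 = 4 + (3 + H)*2 = 4 + (6 + 2*H) = 10 + 2*H)
2*((5 - 6)*(3 + (1 - 1*(-2)))) + N(4) = 2*((5 - 6)*(3 + (1 - 1*(-2)))) + (10 + 2*4) = 2*(-(3 + (1 + 2))) + (10 + 8) = 2*(-(3 + 3)) + 18 = 2*(-1*6) + 18 = 2*(-6) + 18 = -12 + 18 = 6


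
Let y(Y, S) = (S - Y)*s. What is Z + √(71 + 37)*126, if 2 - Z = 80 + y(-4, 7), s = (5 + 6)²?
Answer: -1409 + 756*√3 ≈ -99.570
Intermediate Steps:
s = 121 (s = 11² = 121)
y(Y, S) = -121*Y + 121*S (y(Y, S) = (S - Y)*121 = -121*Y + 121*S)
Z = -1409 (Z = 2 - (80 + (-121*(-4) + 121*7)) = 2 - (80 + (484 + 847)) = 2 - (80 + 1331) = 2 - 1*1411 = 2 - 1411 = -1409)
Z + √(71 + 37)*126 = -1409 + √(71 + 37)*126 = -1409 + √108*126 = -1409 + (6*√3)*126 = -1409 + 756*√3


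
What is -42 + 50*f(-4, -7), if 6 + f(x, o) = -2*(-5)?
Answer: 158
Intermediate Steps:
f(x, o) = 4 (f(x, o) = -6 - 2*(-5) = -6 + 10 = 4)
-42 + 50*f(-4, -7) = -42 + 50*4 = -42 + 200 = 158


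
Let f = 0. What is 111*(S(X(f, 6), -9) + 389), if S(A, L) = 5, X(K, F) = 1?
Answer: 43734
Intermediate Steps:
111*(S(X(f, 6), -9) + 389) = 111*(5 + 389) = 111*394 = 43734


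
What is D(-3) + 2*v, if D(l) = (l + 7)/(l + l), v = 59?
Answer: 352/3 ≈ 117.33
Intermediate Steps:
D(l) = (7 + l)/(2*l) (D(l) = (7 + l)/((2*l)) = (7 + l)*(1/(2*l)) = (7 + l)/(2*l))
D(-3) + 2*v = (½)*(7 - 3)/(-3) + 2*59 = (½)*(-⅓)*4 + 118 = -⅔ + 118 = 352/3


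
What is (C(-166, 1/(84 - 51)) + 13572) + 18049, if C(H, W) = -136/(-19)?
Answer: 600935/19 ≈ 31628.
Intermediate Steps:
C(H, W) = 136/19 (C(H, W) = -136*(-1/19) = 136/19)
(C(-166, 1/(84 - 51)) + 13572) + 18049 = (136/19 + 13572) + 18049 = 258004/19 + 18049 = 600935/19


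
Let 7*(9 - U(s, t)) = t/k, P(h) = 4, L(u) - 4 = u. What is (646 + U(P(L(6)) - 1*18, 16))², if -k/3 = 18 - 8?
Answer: 4731101089/11025 ≈ 4.2913e+5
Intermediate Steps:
L(u) = 4 + u
k = -30 (k = -3*(18 - 8) = -3*10 = -30)
U(s, t) = 9 + t/210 (U(s, t) = 9 - t/(7*(-30)) = 9 - t*(-1)/(7*30) = 9 - (-1)*t/210 = 9 + t/210)
(646 + U(P(L(6)) - 1*18, 16))² = (646 + (9 + (1/210)*16))² = (646 + (9 + 8/105))² = (646 + 953/105)² = (68783/105)² = 4731101089/11025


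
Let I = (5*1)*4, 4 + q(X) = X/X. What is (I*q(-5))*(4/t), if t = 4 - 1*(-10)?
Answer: -120/7 ≈ -17.143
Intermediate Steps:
q(X) = -3 (q(X) = -4 + X/X = -4 + 1 = -3)
t = 14 (t = 4 + 10 = 14)
I = 20 (I = 5*4 = 20)
(I*q(-5))*(4/t) = (20*(-3))*(4/14) = -240/14 = -60*2/7 = -120/7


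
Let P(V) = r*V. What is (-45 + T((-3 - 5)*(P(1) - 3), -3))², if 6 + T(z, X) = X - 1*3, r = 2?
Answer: 3249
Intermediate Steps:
P(V) = 2*V
T(z, X) = -9 + X (T(z, X) = -6 + (X - 1*3) = -6 + (X - 3) = -6 + (-3 + X) = -9 + X)
(-45 + T((-3 - 5)*(P(1) - 3), -3))² = (-45 + (-9 - 3))² = (-45 - 12)² = (-57)² = 3249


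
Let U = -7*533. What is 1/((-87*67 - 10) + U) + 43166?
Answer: 413098619/9570 ≈ 43166.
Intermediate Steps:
U = -3731
1/((-87*67 - 10) + U) + 43166 = 1/((-87*67 - 10) - 3731) + 43166 = 1/((-5829 - 10) - 3731) + 43166 = 1/(-5839 - 3731) + 43166 = 1/(-9570) + 43166 = -1/9570 + 43166 = 413098619/9570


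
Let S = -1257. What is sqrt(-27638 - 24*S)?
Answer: sqrt(2530) ≈ 50.299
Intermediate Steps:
sqrt(-27638 - 24*S) = sqrt(-27638 - 24*(-1257)) = sqrt(-27638 + 30168) = sqrt(2530)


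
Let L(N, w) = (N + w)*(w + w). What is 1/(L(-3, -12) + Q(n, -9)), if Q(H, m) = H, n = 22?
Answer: 1/382 ≈ 0.0026178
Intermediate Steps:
L(N, w) = 2*w*(N + w) (L(N, w) = (N + w)*(2*w) = 2*w*(N + w))
1/(L(-3, -12) + Q(n, -9)) = 1/(2*(-12)*(-3 - 12) + 22) = 1/(2*(-12)*(-15) + 22) = 1/(360 + 22) = 1/382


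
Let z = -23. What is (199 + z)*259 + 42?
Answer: 45626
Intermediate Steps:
(199 + z)*259 + 42 = (199 - 23)*259 + 42 = 176*259 + 42 = 45584 + 42 = 45626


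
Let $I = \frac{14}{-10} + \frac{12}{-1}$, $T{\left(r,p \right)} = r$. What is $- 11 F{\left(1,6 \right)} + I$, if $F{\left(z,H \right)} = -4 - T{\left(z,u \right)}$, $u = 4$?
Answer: $\frac{208}{5} \approx 41.6$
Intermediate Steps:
$F{\left(z,H \right)} = -4 - z$
$I = - \frac{67}{5}$ ($I = 14 \left(- \frac{1}{10}\right) + 12 \left(-1\right) = - \frac{7}{5} - 12 = - \frac{67}{5} \approx -13.4$)
$- 11 F{\left(1,6 \right)} + I = - 11 \left(-4 - 1\right) - \frac{67}{5} = \left(-11\right) \left(-5\right) - \frac{67}{5} = 55 - \frac{67}{5} = \frac{208}{5}$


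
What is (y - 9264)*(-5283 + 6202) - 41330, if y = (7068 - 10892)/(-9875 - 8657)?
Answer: -39634186254/4633 ≈ -8.5548e+6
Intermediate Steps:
y = 956/4633 (y = -3824/(-18532) = -3824*(-1/18532) = 956/4633 ≈ 0.20635)
(y - 9264)*(-5283 + 6202) - 41330 = (956/4633 - 9264)*(-5283 + 6202) - 41330 = -42919156/4633*919 - 41330 = -39442704364/4633 - 41330 = -39634186254/4633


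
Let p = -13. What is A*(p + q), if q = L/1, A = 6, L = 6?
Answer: -42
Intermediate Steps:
q = 6 (q = 6/1 = 6*1 = 6)
A*(p + q) = 6*(-13 + 6) = 6*(-7) = -42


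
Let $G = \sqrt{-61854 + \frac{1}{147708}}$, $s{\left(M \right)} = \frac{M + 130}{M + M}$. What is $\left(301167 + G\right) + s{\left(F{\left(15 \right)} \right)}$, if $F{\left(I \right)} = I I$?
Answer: $\frac{27105101}{90} + \frac{i \sqrt{37486364578993}}{24618} \approx 3.0117 \cdot 10^{5} + 248.7 i$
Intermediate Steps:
$F{\left(I \right)} = I^{2}$
$s{\left(M \right)} = \frac{130 + M}{2 M}$
$G = \frac{i \sqrt{37486364578993}}{24618}$ ($G = \sqrt{-61854 + \frac{1}{147708}} = \sqrt{- \frac{9136330631}{147708}} = \frac{i \sqrt{37486364578993}}{24618} \approx 248.7 i$)
$\left(301167 + G\right) + s{\left(F{\left(15 \right)} \right)} = \left(301167 + \frac{i \sqrt{37486364578993}}{24618}\right) + \frac{130 + 15^{2}}{2 \cdot 15^{2}} = \left(301167 + \frac{i \sqrt{37486364578993}}{24618}\right) + \frac{130 + 225}{2 \cdot 225} = \left(301167 + \frac{i \sqrt{37486364578993}}{24618}\right) + \frac{1}{2} \cdot \frac{1}{225} \cdot 355 = \left(301167 + \frac{i \sqrt{37486364578993}}{24618}\right) + \frac{71}{90} = \frac{27105101}{90} + \frac{i \sqrt{37486364578993}}{24618}$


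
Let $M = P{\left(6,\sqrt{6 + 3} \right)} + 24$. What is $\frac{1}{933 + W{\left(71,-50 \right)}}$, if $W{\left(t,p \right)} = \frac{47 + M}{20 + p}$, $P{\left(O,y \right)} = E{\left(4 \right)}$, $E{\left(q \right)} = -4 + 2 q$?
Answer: $\frac{2}{1861} \approx 0.0010747$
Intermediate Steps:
$P{\left(O,y \right)} = 4$ ($P{\left(O,y \right)} = -4 + 2 \cdot 4 = -4 + 8 = 4$)
$M = 28$ ($M = 4 + 24 = 28$)
$W{\left(t,p \right)} = \frac{75}{20 + p}$ ($W{\left(t,p \right)} = \frac{47 + 28}{20 + p} = \frac{75}{20 + p}$)
$\frac{1}{933 + W{\left(71,-50 \right)}} = \frac{1}{933 + \frac{75}{20 - 50}} = \frac{1}{933 + \frac{75}{-30}} = \frac{1}{933 + 75 \left(- \frac{1}{30}\right)} = \frac{1}{933 - \frac{5}{2}} = \frac{1}{\frac{1861}{2}} = \frac{2}{1861}$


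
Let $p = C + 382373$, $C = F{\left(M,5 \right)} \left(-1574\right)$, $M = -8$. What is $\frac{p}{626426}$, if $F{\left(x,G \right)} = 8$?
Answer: $\frac{369781}{626426} \approx 0.5903$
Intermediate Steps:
$C = -12592$ ($C = 8 \left(-1574\right) = -12592$)
$p = 369781$ ($p = -12592 + 382373 = 369781$)
$\frac{p}{626426} = \frac{369781}{626426}$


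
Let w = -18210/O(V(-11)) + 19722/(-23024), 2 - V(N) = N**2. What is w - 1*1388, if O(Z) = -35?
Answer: -69992915/80584 ≈ -868.57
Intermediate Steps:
V(N) = 2 - N**2
w = 41857677/80584 (w = -18210/(-35) + 19722/(-23024) = -18210*(-1/35) + 19722*(-1/23024) = 3642/7 - 9861/11512 = 41857677/80584 ≈ 519.43)
w - 1*1388 = 41857677/80584 - 1*1388 = 41857677/80584 - 1388 = -69992915/80584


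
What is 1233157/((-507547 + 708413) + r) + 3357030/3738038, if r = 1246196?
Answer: 4733709135913/2704586372178 ≈ 1.7503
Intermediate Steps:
1233157/((-507547 + 708413) + r) + 3357030/3738038 = 1233157/((-507547 + 708413) + 1246196) + 3357030/3738038 = 1233157/(200866 + 1246196) + 3357030*(1/3738038) = 1233157/1447062 + 1678515/1869019 = 4733709135913/2704586372178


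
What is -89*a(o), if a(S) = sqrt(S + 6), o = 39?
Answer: -267*sqrt(5) ≈ -597.03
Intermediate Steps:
a(S) = sqrt(6 + S)
-89*a(o) = -89*sqrt(6 + 39) = -267*sqrt(5)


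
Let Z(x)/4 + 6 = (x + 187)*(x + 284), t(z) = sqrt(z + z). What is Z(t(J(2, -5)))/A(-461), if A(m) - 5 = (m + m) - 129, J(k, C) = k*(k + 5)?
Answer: -106260/523 - 1884*sqrt(7)/523 ≈ -212.70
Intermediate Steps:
J(k, C) = k*(5 + k)
A(m) = -124 + 2*m (A(m) = 5 + ((m + m) - 129) = 5 + (2*m - 129) = 5 + (-129 + 2*m) = -124 + 2*m)
t(z) = sqrt(2)*sqrt(z) (t(z) = sqrt(2*z) = sqrt(2)*sqrt(z))
Z(x) = -24 + 4*(187 + x)*(284 + x) (Z(x) = -24 + 4*((x + 187)*(x + 284)) = -24 + 4*((187 + x)*(284 + x)) = -24 + 4*(187 + x)*(284 + x))
Z(t(J(2, -5)))/A(-461) = (212408 + 4*(sqrt(2)*sqrt(2*(5 + 2)))**2 + 1884*(sqrt(2)*sqrt(2*(5 + 2))))/(-124 + 2*(-461)) = (212408 + 4*(sqrt(2)*sqrt(2*7))**2 + 1884*(sqrt(2)*sqrt(2*7)))/(-124 - 922) = (212408 + 4*(sqrt(2)*sqrt(14))**2 + 1884*(sqrt(2)*sqrt(14)))/(-1046) = (212408 + 4*(2*sqrt(7))**2 + 1884*(2*sqrt(7)))*(-1/1046) = (212408 + 4*28 + 3768*sqrt(7))*(-1/1046) = (212408 + 112 + 3768*sqrt(7))*(-1/1046) = (212520 + 3768*sqrt(7))*(-1/1046) = -106260/523 - 1884*sqrt(7)/523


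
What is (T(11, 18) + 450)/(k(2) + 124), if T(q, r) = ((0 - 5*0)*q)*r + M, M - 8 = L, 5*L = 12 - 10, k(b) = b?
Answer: 382/105 ≈ 3.6381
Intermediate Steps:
L = ⅖ (L = (12 - 10)/5 = (⅕)*2 = ⅖ ≈ 0.40000)
M = 42/5 (M = 8 + ⅖ = 42/5 ≈ 8.4000)
T(q, r) = 42/5 (T(q, r) = ((0 - 5*0)*q)*r + 42/5 = ((0 + 0)*q)*r + 42/5 = (0*q)*r + 42/5 = 0*r + 42/5 = 0 + 42/5 = 42/5)
(T(11, 18) + 450)/(k(2) + 124) = (42/5 + 450)/(2 + 124) = (2292/5)/126 = (2292/5)*(1/126) = 382/105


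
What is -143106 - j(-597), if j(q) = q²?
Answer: -499515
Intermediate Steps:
-143106 - j(-597) = -143106 - 1*(-597)² = -143106 - 1*356409 = -143106 - 356409 = -499515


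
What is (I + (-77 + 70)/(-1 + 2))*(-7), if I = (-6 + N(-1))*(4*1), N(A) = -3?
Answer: 301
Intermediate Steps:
I = -36 (I = (-6 - 3)*(4*1) = -9*4 = -36)
(I + (-77 + 70)/(-1 + 2))*(-7) = (-36 + (-77 + 70)/(-1 + 2))*(-7) = (-36 - 7/1)*(-7) = (-36 - 7*1)*(-7) = (-36 - 7)*(-7) = -43*(-7) = 301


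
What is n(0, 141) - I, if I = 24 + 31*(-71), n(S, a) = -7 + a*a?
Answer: 22051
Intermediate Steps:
n(S, a) = -7 + a²
I = -2177 (I = 24 - 2201 = -2177)
n(0, 141) - I = (-7 + 141²) - 1*(-2177) = (-7 + 19881) + 2177 = 19874 + 2177 = 22051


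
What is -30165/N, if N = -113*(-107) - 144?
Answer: -30165/11947 ≈ -2.5249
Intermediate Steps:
N = 11947 (N = 12091 - 144 = 11947)
-30165/N = -30165/11947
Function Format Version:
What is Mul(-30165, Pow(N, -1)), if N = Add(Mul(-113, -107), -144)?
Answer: Rational(-30165, 11947) ≈ -2.5249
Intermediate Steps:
N = 11947 (N = Add(12091, -144) = 11947)
Mul(-30165, Pow(N, -1)) = Mul(-30165, Pow(11947, -1)) = Mul(-30165, Rational(1, 11947)) = Rational(-30165, 11947)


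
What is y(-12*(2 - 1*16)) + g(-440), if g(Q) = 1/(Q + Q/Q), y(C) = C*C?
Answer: 12390335/439 ≈ 28224.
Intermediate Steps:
y(C) = C²
g(Q) = 1/(1 + Q) (g(Q) = 1/(Q + 1) = 1/(1 + Q))
y(-12*(2 - 1*16)) + g(-440) = (-12*(2 - 1*16))² + 1/(1 - 440) = (-12*(2 - 16))² + 1/(-439) = (-12*(-14))² - 1/439 = 168² - 1/439 = 28224 - 1/439 = 12390335/439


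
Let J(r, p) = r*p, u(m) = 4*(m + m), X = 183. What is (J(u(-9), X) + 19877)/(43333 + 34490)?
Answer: 6701/77823 ≈ 0.086106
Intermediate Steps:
u(m) = 8*m (u(m) = 4*(2*m) = 8*m)
J(r, p) = p*r
(J(u(-9), X) + 19877)/(43333 + 34490) = (183*(8*(-9)) + 19877)/(43333 + 34490) = (183*(-72) + 19877)/77823 = (-13176 + 19877)*(1/77823) = 6701*(1/77823) = 6701/77823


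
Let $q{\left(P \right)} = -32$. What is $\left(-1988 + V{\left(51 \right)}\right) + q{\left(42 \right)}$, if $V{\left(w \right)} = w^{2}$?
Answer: $581$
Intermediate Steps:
$\left(-1988 + V{\left(51 \right)}\right) + q{\left(42 \right)} = \left(-1988 + 51^{2}\right) - 32 = \left(-1988 + 2601\right) - 32 = 613 - 32 = 581$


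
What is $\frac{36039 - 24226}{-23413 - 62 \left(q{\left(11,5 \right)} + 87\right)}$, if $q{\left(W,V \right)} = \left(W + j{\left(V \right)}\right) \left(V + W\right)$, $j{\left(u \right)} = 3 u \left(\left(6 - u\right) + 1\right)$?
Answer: $- \frac{11813}{69479} \approx -0.17002$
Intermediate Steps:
$j{\left(u \right)} = 3 u \left(7 - u\right)$
$q{\left(W,V \right)} = \left(V + W\right) \left(W + 3 V \left(7 - V\right)\right)$ ($q{\left(W,V \right)} = \left(W + 3 V \left(7 - V\right)\right) \left(V + W\right) = \left(V + W\right) \left(W + 3 V \left(7 - V\right)\right)$)
$\frac{36039 - 24226}{-23413 - 62 \left(q{\left(11,5 \right)} + 87\right)} = \frac{36039 - 24226}{-23413 - 62 \left(\left(11^{2} + 5 \cdot 11 + 3 \cdot 5^{2} \left(7 - 5\right) - 15 \cdot 11 \left(-7 + 5\right)\right) + 87\right)} = \frac{11813}{-23413 - 62 \left(\left(121 + 55 + 3 \cdot 25 \left(7 - 5\right) - 15 \cdot 11 \left(-2\right)\right) + 87\right)} = \frac{11813}{-23413 - 62 \left(\left(121 + 55 + 3 \cdot 25 \cdot 2 + 330\right) + 87\right)} = \frac{11813}{-23413 - 62 \left(\left(121 + 55 + 150 + 330\right) + 87\right)} = \frac{11813}{-23413 - 62 \left(656 + 87\right)} = \frac{11813}{-23413 - 46066} = \frac{11813}{-69479} = 11813 \left(- \frac{1}{69479}\right) = - \frac{11813}{69479}$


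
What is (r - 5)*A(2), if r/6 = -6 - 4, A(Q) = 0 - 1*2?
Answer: 130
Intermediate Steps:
A(Q) = -2 (A(Q) = 0 - 2 = -2)
r = -60 (r = 6*(-6 - 4) = 6*(-10) = -60)
(r - 5)*A(2) = (-60 - 5)*(-2) = -65*(-2) = 130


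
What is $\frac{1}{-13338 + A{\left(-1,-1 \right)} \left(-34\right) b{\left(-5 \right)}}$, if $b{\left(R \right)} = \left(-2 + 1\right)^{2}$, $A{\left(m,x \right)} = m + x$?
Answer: $- \frac{1}{13270} \approx -7.5358 \cdot 10^{-5}$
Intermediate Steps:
$b{\left(R \right)} = 1$ ($b{\left(R \right)} = \left(-1\right)^{2} = 1$)
$\frac{1}{-13338 + A{\left(-1,-1 \right)} \left(-34\right) b{\left(-5 \right)}} = \frac{1}{-13338 + \left(-1 - 1\right) \left(-34\right) 1} = \frac{1}{-13338 + \left(-2\right) \left(-34\right) 1} = \frac{1}{-13338 + 68 \cdot 1} = \frac{1}{-13338 + 68} = \frac{1}{-13270} = - \frac{1}{13270}$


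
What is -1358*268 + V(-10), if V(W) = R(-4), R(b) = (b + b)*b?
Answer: -363912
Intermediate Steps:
R(b) = 2*b² (R(b) = (2*b)*b = 2*b²)
V(W) = 32 (V(W) = 2*(-4)² = 2*16 = 32)
-1358*268 + V(-10) = -1358*268 + 32 = -363944 + 32 = -363912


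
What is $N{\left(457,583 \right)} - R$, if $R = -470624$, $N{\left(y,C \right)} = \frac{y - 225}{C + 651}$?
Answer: $\frac{290375124}{617} \approx 4.7062 \cdot 10^{5}$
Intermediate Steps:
$N{\left(y,C \right)} = \frac{-225 + y}{651 + C}$
$N{\left(457,583 \right)} - R = \frac{-225 + 457}{651 + 583} - -470624 = \frac{1}{1234} \cdot 232 + 470624 = \frac{116}{617} + 470624 = \frac{290375124}{617}$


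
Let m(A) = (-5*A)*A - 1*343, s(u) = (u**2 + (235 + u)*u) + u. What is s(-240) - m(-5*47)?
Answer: 335028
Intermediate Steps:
s(u) = u + u**2 + u*(235 + u) (s(u) = (u**2 + u*(235 + u)) + u = u + u**2 + u*(235 + u))
m(A) = -343 - 5*A**2 (m(A) = -5*A**2 - 343 = -343 - 5*A**2)
s(-240) - m(-5*47) = 2*(-240)*(118 - 240) - (-343 - 5*(-5*47)**2) = 2*(-240)*(-122) - (-343 - 5*(-235)**2) = 58560 - (-343 - 5*55225) = 58560 - (-343 - 276125) = 58560 - 1*(-276468) = 58560 + 276468 = 335028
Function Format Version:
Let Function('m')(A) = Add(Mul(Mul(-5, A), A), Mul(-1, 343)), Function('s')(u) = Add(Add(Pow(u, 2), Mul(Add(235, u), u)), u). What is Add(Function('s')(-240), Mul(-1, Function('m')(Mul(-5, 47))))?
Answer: 335028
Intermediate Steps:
Function('s')(u) = Add(u, Pow(u, 2), Mul(u, Add(235, u))) (Function('s')(u) = Add(Add(Pow(u, 2), Mul(u, Add(235, u))), u) = Add(u, Pow(u, 2), Mul(u, Add(235, u))))
Function('m')(A) = Add(-343, Mul(-5, Pow(A, 2))) (Function('m')(A) = Add(Mul(-5, Pow(A, 2)), -343) = Add(-343, Mul(-5, Pow(A, 2))))
Add(Function('s')(-240), Mul(-1, Function('m')(Mul(-5, 47)))) = Add(Mul(2, -240, Add(118, -240)), Mul(-1, Add(-343, Mul(-5, Pow(Mul(-5, 47), 2))))) = Add(Mul(2, -240, -122), Mul(-1, Add(-343, Mul(-5, Pow(-235, 2))))) = Add(58560, Mul(-1, Add(-343, Mul(-5, 55225)))) = Add(58560, Mul(-1, Add(-343, -276125))) = Add(58560, Mul(-1, -276468)) = Add(58560, 276468) = 335028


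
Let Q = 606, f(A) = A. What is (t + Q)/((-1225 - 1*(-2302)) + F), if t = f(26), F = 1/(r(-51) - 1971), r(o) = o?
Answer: 1277904/2177693 ≈ 0.58682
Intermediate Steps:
F = -1/2022 (F = 1/(-51 - 1971) = 1/(-2022) = -1/2022 ≈ -0.00049456)
t = 26
(t + Q)/((-1225 - 1*(-2302)) + F) = (26 + 606)/((-1225 - 1*(-2302)) - 1/2022) = 632/((-1225 + 2302) - 1/2022) = 632/(1077 - 1/2022) = 632/(2177693/2022) = 632*(2022/2177693) = 1277904/2177693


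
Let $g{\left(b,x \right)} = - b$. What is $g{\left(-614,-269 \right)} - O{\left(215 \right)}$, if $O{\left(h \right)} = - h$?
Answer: $829$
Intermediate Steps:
$g{\left(-614,-269 \right)} - O{\left(215 \right)} = \left(-1\right) \left(-614\right) - \left(-1\right) 215 = 614 - -215 = 614 + 215 = 829$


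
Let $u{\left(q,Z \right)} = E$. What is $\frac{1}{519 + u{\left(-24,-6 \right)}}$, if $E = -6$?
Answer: $\frac{1}{513} \approx 0.0019493$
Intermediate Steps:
$u{\left(q,Z \right)} = -6$
$\frac{1}{519 + u{\left(-24,-6 \right)}} = \frac{1}{519 - 6} = \frac{1}{513}$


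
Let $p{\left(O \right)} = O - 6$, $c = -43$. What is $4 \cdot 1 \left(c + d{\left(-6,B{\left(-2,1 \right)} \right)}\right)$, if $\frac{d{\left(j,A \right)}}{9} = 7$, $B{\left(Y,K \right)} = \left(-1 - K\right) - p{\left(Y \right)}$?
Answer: $80$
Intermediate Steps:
$p{\left(O \right)} = -6 + O$ ($p{\left(O \right)} = O - 6 = -6 + O$)
$B{\left(Y,K \right)} = 5 - K - Y$ ($B{\left(Y,K \right)} = \left(-1 - K\right) - \left(-6 + Y\right) = 5 - K - Y$)
$d{\left(j,A \right)} = 63$ ($d{\left(j,A \right)} = 9 \cdot 7 = 63$)
$4 \cdot 1 \left(c + d{\left(-6,B{\left(-2,1 \right)} \right)}\right) = 4 \cdot 1 \left(-43 + 63\right) = 4 \cdot 20 = 80$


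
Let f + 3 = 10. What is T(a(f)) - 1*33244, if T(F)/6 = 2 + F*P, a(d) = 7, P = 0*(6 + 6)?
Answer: -33232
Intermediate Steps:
f = 7 (f = -3 + 10 = 7)
P = 0 (P = 0*12 = 0)
T(F) = 12 (T(F) = 6*(2 + F*0) = 6*(2 + 0) = 6*2 = 12)
T(a(f)) - 1*33244 = 12 - 1*33244 = 12 - 33244 = -33232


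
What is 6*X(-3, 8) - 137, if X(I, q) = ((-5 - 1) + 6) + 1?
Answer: -131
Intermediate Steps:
X(I, q) = 1 (X(I, q) = (-6 + 6) + 1 = 0 + 1 = 1)
6*X(-3, 8) - 137 = 6*1 - 137 = 6 - 137 = -131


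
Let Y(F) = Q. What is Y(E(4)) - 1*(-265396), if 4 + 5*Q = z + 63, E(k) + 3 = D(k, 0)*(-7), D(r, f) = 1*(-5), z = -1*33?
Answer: 1327006/5 ≈ 2.6540e+5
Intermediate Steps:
z = -33
D(r, f) = -5
E(k) = 32 (E(k) = -3 - 5*(-7) = -3 + 35 = 32)
Q = 26/5 (Q = -⅘ + (-33 + 63)/5 = -⅘ + (⅕)*30 = -⅘ + 6 = 26/5 ≈ 5.2000)
Y(F) = 26/5
Y(E(4)) - 1*(-265396) = 26/5 - 1*(-265396) = 26/5 + 265396 = 1327006/5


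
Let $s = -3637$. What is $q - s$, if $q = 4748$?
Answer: $8385$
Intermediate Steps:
$q - s = 4748 - -3637 = 4748 + 3637 = 8385$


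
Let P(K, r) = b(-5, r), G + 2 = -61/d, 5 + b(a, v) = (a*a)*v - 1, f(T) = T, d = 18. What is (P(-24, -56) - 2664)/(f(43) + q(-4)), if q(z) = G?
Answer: -73260/677 ≈ -108.21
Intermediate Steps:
b(a, v) = -6 + v*a² (b(a, v) = -5 + ((a*a)*v - 1) = -5 + (a²*v - 1) = -5 + (v*a² - 1) = -5 + (-1 + v*a²) = -6 + v*a²)
G = -97/18 (G = -2 - 61/18 = -97/18 ≈ -5.3889)
q(z) = -97/18
P(K, r) = -6 + 25*r (P(K, r) = -6 + r*(-5)² = -6 + r*25 = -6 + 25*r)
(P(-24, -56) - 2664)/(f(43) + q(-4)) = ((-6 + 25*(-56)) - 2664)/(43 - 97/18) = ((-6 - 1400) - 2664)/(677/18) = (-1406 - 2664)*(18/677) = -4070*18/677 = -73260/677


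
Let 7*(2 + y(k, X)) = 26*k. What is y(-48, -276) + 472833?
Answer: 3308569/7 ≈ 4.7265e+5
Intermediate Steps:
y(k, X) = -2 + 26*k/7 (y(k, X) = -2 + (26*k)/7 = -2 + 26*k/7)
y(-48, -276) + 472833 = (-2 + (26/7)*(-48)) + 472833 = (-2 - 1248/7) + 472833 = -1262/7 + 472833 = 3308569/7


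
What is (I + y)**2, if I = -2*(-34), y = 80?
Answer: 21904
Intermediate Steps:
I = 68
(I + y)**2 = (68 + 80)**2 = 148**2 = 21904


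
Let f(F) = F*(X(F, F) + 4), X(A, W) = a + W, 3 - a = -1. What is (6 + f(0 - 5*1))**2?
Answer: 81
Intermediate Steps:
a = 4 (a = 3 - 1*(-1) = 3 + 1 = 4)
X(A, W) = 4 + W
f(F) = F*(8 + F) (f(F) = F*((4 + F) + 4) = F*(8 + F))
(6 + f(0 - 5*1))**2 = (6 + (0 - 5*1)*(8 + (0 - 5*1)))**2 = (6 + (0 - 5)*(8 + (0 - 5)))**2 = (6 - 5*(8 - 5))**2 = (6 - 5*3)**2 = (6 - 15)**2 = (-9)**2 = 81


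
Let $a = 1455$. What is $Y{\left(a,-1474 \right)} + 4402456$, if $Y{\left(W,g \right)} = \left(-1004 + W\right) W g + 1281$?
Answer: $-962842433$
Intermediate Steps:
$Y{\left(W,g \right)} = 1281 + W g \left(-1004 + W\right)$ ($Y{\left(W,g \right)} = W \left(-1004 + W\right) g + 1281 = W g \left(-1004 + W\right) + 1281 = 1281 + W g \left(-1004 + W\right)$)
$Y{\left(a,-1474 \right)} + 4402456 = \left(1281 - 1474 \cdot 1455^{2} - 1460820 \left(-1474\right)\right) + 4402456 = \left(1281 - 3120494850 + 2153248680\right) + 4402456 = -967244889 + 4402456 = -962842433$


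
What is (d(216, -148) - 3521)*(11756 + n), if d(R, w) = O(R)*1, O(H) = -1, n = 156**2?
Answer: -127116024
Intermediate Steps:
n = 24336
d(R, w) = -1 (d(R, w) = -1*1 = -1)
(d(216, -148) - 3521)*(11756 + n) = (-1 - 3521)*(11756 + 24336) = -3522*36092 = -127116024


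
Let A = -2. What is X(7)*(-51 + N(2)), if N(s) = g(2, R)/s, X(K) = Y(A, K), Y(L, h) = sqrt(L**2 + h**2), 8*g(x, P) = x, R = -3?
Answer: -407*sqrt(53)/8 ≈ -370.38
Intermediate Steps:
g(x, P) = x/8
X(K) = sqrt(4 + K**2) (X(K) = sqrt((-2)**2 + K**2) = sqrt(4 + K**2))
N(s) = 1/(4*s) (N(s) = ((1/8)*2)/s = 1/(4*s))
X(7)*(-51 + N(2)) = sqrt(4 + 7**2)*(-51 + (1/4)/2) = sqrt(4 + 49)*(-51 + (1/4)*(1/2)) = sqrt(53)*(-51 + 1/8) = sqrt(53)*(-407/8) = -407*sqrt(53)/8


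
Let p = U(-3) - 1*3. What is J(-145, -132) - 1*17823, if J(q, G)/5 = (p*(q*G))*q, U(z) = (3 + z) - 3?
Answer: 83241177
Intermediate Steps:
U(z) = z
p = -6 (p = -3 - 1*3 = -3 - 3 = -6)
J(q, G) = -30*G*q² (J(q, G) = 5*((-6*q*G)*q) = 5*((-6*G*q)*q) = 5*(-6*G*q²) = -30*G*q²)
J(-145, -132) - 1*17823 = -30*(-132)*(-145)² - 1*17823 = -30*(-132)*21025 - 17823 = 83259000 - 17823 = 83241177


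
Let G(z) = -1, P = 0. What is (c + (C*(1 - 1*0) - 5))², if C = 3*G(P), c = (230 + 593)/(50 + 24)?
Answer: 53361/5476 ≈ 9.7445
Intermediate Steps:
c = 823/74 ≈ 11.122
C = -3 (C = 3*(-1) = -3)
(c + (C*(1 - 1*0) - 5))² = (823/74 + (-3*(1 - 1*0) - 5))² = (823/74 + (-3*(1 + 0) - 5))² = (823/74 + (-3*1 - 5))² = (823/74 + (-3 - 5))² = (823/74 - 8)² = (231/74)² = 53361/5476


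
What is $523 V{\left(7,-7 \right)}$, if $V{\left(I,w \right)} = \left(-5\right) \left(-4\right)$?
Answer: $10460$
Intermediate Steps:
$V{\left(I,w \right)} = 20$
$523 V{\left(7,-7 \right)} = 523 \cdot 20 = 10460$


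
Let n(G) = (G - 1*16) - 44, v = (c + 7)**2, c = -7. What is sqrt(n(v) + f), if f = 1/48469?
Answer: I*sqrt(140954589191)/48469 ≈ 7.746*I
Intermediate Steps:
v = 0 (v = (-7 + 7)**2 = 0**2 = 0)
n(G) = -60 + G (n(G) = (G - 16) - 44 = (-16 + G) - 44 = -60 + G)
f = 1/48469 ≈ 2.0632e-5
sqrt(n(v) + f) = sqrt((-60 + 0) + 1/48469) = sqrt(-60 + 1/48469) = sqrt(-2908139/48469) = I*sqrt(140954589191)/48469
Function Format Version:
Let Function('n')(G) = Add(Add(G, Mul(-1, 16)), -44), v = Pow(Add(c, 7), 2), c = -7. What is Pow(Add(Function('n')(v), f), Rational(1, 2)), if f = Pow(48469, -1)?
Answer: Mul(Rational(1, 48469), I, Pow(140954589191, Rational(1, 2))) ≈ Mul(7.7460, I)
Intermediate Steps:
v = 0 (v = Pow(Add(-7, 7), 2) = Pow(0, 2) = 0)
Function('n')(G) = Add(-60, G) (Function('n')(G) = Add(Add(G, -16), -44) = Add(Add(-16, G), -44) = Add(-60, G))
f = Rational(1, 48469) ≈ 2.0632e-5
Pow(Add(Function('n')(v), f), Rational(1, 2)) = Pow(Add(Add(-60, 0), Rational(1, 48469)), Rational(1, 2)) = Pow(Add(-60, Rational(1, 48469)), Rational(1, 2)) = Pow(Rational(-2908139, 48469), Rational(1, 2)) = Mul(Rational(1, 48469), I, Pow(140954589191, Rational(1, 2)))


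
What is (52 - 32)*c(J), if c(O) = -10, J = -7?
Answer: -200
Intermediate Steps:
(52 - 32)*c(J) = (52 - 32)*(-10) = 20*(-10) = -200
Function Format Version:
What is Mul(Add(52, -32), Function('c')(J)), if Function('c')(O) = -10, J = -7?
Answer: -200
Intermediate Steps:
Mul(Add(52, -32), Function('c')(J)) = Mul(Add(52, -32), -10) = Mul(20, -10) = -200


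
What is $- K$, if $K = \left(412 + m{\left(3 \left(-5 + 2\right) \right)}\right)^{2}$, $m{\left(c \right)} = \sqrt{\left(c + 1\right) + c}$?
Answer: $- \left(412 + i \sqrt{17}\right)^{2} \approx -1.6973 \cdot 10^{5} - 3397.4 i$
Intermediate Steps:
$m{\left(c \right)} = \sqrt{1 + 2 c}$ ($m{\left(c \right)} = \sqrt{\left(1 + c\right) + c} = \sqrt{1 + 2 c}$)
$K = \left(412 + i \sqrt{17}\right)^{2}$ ($K = \left(412 + \sqrt{1 + 2 \cdot 3 \left(-5 + 2\right)}\right)^{2} = \left(412 + \sqrt{1 + 2 \cdot 3 \left(-3\right)}\right)^{2} = \left(412 + \sqrt{1 + 2 \left(-9\right)}\right)^{2} = \left(412 + \sqrt{1 - 18}\right)^{2} = \left(412 + \sqrt{-17}\right)^{2} = \left(412 + i \sqrt{17}\right)^{2} \approx 1.6973 \cdot 10^{5} + 3397.0 i$)
$- K = - \left(412 + i \sqrt{17}\right)^{2}$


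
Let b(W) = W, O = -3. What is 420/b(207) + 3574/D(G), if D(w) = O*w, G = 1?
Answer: -27354/23 ≈ -1189.3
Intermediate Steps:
D(w) = -3*w
420/b(207) + 3574/D(G) = 420/207 + 3574/((-3*1)) = 420*(1/207) + 3574/(-3) = 140/69 + 3574*(-⅓) = 140/69 - 3574/3 = -27354/23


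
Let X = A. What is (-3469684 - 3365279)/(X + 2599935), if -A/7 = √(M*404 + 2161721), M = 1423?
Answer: -17770459527405/6759527910188 - 47844741*√2736613/6759527910188 ≈ -2.6407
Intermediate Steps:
A = -7*√2736613 (A = -7*√(1423*404 + 2161721) = -7*√(574892 + 2161721) = -7*√2736613 ≈ -11580.)
X = -7*√2736613 ≈ -11580.
(-3469684 - 3365279)/(X + 2599935) = (-3469684 - 3365279)/(-7*√2736613 + 2599935) = -6834963/(2599935 - 7*√2736613)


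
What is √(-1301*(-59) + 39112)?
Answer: √115871 ≈ 340.40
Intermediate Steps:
√(-1301*(-59) + 39112) = √(76759 + 39112) = √115871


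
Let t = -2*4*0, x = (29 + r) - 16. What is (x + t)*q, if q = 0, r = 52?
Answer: 0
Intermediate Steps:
x = 65 (x = (29 + 52) - 16 = 81 - 16 = 65)
t = 0 (t = -8*0 = 0)
(x + t)*q = (65 + 0)*0 = 65*0 = 0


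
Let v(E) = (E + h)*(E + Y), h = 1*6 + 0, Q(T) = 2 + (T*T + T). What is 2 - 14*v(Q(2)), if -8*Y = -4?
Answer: -1664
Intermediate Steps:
Q(T) = 2 + T + T**2 (Q(T) = 2 + (T**2 + T) = 2 + (T + T**2) = 2 + T + T**2)
Y = 1/2 (Y = -1/8*(-4) = 1/2 ≈ 0.50000)
h = 6 (h = 6 + 0 = 6)
v(E) = (1/2 + E)*(6 + E) (v(E) = (E + 6)*(E + 1/2) = (6 + E)*(1/2 + E) = (1/2 + E)*(6 + E))
2 - 14*v(Q(2)) = 2 - 14*(3 + (2 + 2 + 2**2)**2 + 13*(2 + 2 + 2**2)/2) = 2 - 14*(3 + (2 + 2 + 4)**2 + 13*(2 + 2 + 4)/2) = 2 - 14*(3 + 8**2 + (13/2)*8) = 2 - 14*(3 + 64 + 52) = 2 - 14*119 = 2 - 1666 = -1664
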